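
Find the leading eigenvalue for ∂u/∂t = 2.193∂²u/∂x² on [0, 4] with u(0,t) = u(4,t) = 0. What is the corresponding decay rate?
Eigenvalues: λₙ = 2.193n²π²/4².
First three modes:
  n=1: λ₁ = 2.193π²/4² ≈ 1.353
  n=2: λ₂ = 8.772π²/4² ≈ 5.411 (4× faster decay)
  n=3: λ₃ = 19.737π²/4² ≈ 12.175 (9× faster decay)
As t → ∞, higher modes decay exponentially faster. The n=1 mode dominates: u ~ c₁ sin(πx/4) e^{-λ₁t}.
Decay rate: λ₁ = 2.193π²/4² ≈ 1.353.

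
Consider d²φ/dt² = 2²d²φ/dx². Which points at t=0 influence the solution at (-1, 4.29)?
Domain of dependence: [-9.58, 7.58]. Signals travel at speed 2, so data within |x - -1| ≤ 2·4.29 = 8.58 can reach the point.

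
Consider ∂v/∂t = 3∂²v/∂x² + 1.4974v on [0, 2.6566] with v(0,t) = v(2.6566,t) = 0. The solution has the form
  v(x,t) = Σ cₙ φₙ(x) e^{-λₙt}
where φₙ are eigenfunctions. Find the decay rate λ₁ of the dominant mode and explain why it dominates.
Eigenvalues: λₙ = 3n²π²/2.6566² - 1.4974.
First three modes:
  n=1: λ₁ = 3π²/2.6566² - 1.4974 ≈ 2.698
  n=2: λ₂ = 12π²/2.6566² - 1.4974 ≈ 15.284
  n=3: λ₃ = 27π²/2.6566² - 1.4974 ≈ 36.261
Since 3π²/2.6566² ≈ 4.195 > 1.4974, all λₙ > 0.
The n=1 mode decays slowest → dominates as t → ∞.
Asymptotic: v ~ c₁ sin(πx/2.6566) e^{-λ₁t} with decay rate λ₁ ≈ 2.698.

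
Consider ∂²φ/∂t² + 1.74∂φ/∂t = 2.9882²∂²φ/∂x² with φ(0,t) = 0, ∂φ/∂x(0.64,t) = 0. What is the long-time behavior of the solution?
As t → ∞, φ → 0. Damping (γ=1.74) dissipates energy; oscillations decay exponentially.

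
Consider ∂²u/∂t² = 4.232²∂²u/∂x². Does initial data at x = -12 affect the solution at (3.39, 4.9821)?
Yes. The domain of dependence is [-17.6942472, 24.4742472], and -12 ∈ [-17.6942472, 24.4742472].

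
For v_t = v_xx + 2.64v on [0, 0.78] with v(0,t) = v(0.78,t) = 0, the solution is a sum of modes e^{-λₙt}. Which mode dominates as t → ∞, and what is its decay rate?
Eigenvalues: λₙ = n²π²/0.78² - 2.64.
First three modes:
  n=1: λ₁ = π²/0.78² - 2.64 ≈ 13.582
  n=2: λ₂ = 4π²/0.78² - 2.64 ≈ 62.249
  n=3: λ₃ = 9π²/0.78² - 2.64 ≈ 143.36
Since π²/0.78² ≈ 16.222 > 2.64, all λₙ > 0.
The n=1 mode decays slowest → dominates as t → ∞.
Asymptotic: v ~ c₁ sin(πx/0.78) e^{-λ₁t} with decay rate λ₁ ≈ 13.582.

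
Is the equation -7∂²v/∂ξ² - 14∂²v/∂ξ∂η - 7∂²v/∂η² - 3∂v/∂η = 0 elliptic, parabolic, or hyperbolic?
Computing B² - 4AC with A = -7, B = -14, C = -7: discriminant = 0 (zero). Answer: parabolic.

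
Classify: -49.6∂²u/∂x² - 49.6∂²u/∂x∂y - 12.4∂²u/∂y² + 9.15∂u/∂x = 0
Parabolic (discriminant = 0).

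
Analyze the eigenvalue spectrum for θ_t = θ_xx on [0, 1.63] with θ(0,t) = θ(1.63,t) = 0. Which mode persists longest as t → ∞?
Eigenvalues: λₙ = n²π²/1.63².
First three modes:
  n=1: λ₁ = π²/1.63² ≈ 3.715
  n=2: λ₂ = 4π²/1.63² ≈ 14.859 (4× faster decay)
  n=3: λ₃ = 9π²/1.63² ≈ 33.432 (9× faster decay)
As t → ∞, higher modes decay exponentially faster. The n=1 mode dominates: θ ~ c₁ sin(πx/1.63) e^{-λ₁t}.
Decay rate: λ₁ = π²/1.63² ≈ 3.715.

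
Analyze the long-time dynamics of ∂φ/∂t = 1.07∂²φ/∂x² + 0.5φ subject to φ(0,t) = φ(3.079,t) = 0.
Long-time behavior: φ → 0. Diffusion dominates reaction (r=0.5 < κπ²/L²≈1.11); solution decays.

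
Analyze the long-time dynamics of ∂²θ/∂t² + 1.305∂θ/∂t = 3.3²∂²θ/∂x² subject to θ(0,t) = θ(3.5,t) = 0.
Long-time behavior: θ → 0. Damping (γ=1.305) dissipates energy; oscillations decay exponentially.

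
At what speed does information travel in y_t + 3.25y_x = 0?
Speed = 3.25. Information travels along x - 3.25t = const (rightward).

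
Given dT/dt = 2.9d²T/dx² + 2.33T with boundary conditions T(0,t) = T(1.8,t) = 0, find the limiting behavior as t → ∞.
T → 0. Diffusion dominates reaction (r=2.33 < κπ²/L²≈8.83); solution decays.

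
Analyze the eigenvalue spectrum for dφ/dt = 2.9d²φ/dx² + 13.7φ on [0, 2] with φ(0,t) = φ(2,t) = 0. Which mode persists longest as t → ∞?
Eigenvalues: λₙ = 2.9n²π²/2² - 13.7.
First three modes:
  n=1: λ₁ = 2.9π²/2² - 13.7 ≈ -6.545
  n=2: λ₂ = 11.6π²/2² - 13.7 ≈ 14.922
  n=3: λ₃ = 26.1π²/2² - 13.7 ≈ 50.699
Since 2.9π²/2² ≈ 7.155 < 13.7, λ₁ < 0.
The n=1 mode grows fastest (−λₙ is largest for n=1) → dominates.
Asymptotic: φ ~ c₁ sin(πx/2) e^{6.545t} (exponential growth at rate −λ₁ ≈ 6.545).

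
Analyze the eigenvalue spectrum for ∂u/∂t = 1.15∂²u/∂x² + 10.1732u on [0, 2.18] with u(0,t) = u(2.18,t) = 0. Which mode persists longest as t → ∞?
Eigenvalues: λₙ = 1.15n²π²/2.18² - 10.1732.
First three modes:
  n=1: λ₁ = 1.15π²/2.18² - 10.1732 ≈ -7.785
  n=2: λ₂ = 4.6π²/2.18² - 10.1732 ≈ -0.62
  n=3: λ₃ = 10.35π²/2.18² - 10.1732 ≈ 11.321
Since 1.15π²/2.18² ≈ 2.388 < 10.1732, λ₁ < 0.
The n=1 mode grows fastest (−λₙ is largest for n=1) → dominates.
Asymptotic: u ~ c₁ sin(πx/2.18) e^{7.785t} (exponential growth at rate −λ₁ ≈ 7.785).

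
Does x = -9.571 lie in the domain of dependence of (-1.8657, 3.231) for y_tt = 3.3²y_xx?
Yes. The domain of dependence is [-12.528, 8.7966], and -9.571 ∈ [-12.528, 8.7966].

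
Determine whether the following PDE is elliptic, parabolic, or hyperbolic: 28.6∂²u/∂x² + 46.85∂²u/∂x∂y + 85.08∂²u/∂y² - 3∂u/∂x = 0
Coefficients: A = 28.6, B = 46.85, C = 85.08. B² - 4AC = -7538.2295, which is negative, so the equation is elliptic.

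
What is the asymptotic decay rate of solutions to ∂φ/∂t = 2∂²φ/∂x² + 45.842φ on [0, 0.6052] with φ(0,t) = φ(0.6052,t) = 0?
Eigenvalues: λₙ = 2n²π²/0.6052² - 45.842.
First three modes:
  n=1: λ₁ = 2π²/0.6052² - 45.842 ≈ 8.051
  n=2: λ₂ = 8π²/0.6052² - 45.842 ≈ 169.73
  n=3: λ₃ = 18π²/0.6052² - 45.842 ≈ 439.194
Since 2π²/0.6052² ≈ 53.893 > 45.842, all λₙ > 0.
The n=1 mode decays slowest → dominates as t → ∞.
Asymptotic: φ ~ c₁ sin(πx/0.6052) e^{-λ₁t} with decay rate λ₁ ≈ 8.051.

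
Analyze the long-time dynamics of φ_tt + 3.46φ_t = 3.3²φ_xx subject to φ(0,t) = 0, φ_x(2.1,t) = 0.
Long-time behavior: φ → 0. Damping (γ=3.46) dissipates energy; oscillations decay exponentially.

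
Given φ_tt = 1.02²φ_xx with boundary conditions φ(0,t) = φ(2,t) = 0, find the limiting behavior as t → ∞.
φ oscillates (no decay). Energy is conserved; the solution oscillates indefinitely as standing waves.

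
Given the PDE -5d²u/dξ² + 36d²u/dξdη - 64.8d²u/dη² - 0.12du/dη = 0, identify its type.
The second-order coefficients are A = -5, B = 36, C = -64.8. Since B² - 4AC = 0 = 0, this is a parabolic PDE.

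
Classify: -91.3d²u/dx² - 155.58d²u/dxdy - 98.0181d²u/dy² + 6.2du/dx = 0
Elliptic (discriminant = -11591.07372).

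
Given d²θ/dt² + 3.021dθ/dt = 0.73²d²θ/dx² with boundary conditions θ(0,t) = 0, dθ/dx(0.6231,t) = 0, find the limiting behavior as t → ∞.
θ → 0. Damping (γ=3.021) dissipates energy; oscillations decay exponentially.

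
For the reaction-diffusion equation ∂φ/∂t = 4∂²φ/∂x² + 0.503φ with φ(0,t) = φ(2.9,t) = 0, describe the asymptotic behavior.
φ → 0. Diffusion dominates reaction (r=0.503 < κπ²/L²≈4.69); solution decays.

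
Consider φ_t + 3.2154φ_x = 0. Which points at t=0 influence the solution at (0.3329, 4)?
A single point: x = -12.5287. The characteristic through (0.3329, 4) is x - 3.2154t = const, so x = 0.3329 - 3.2154·4 = -12.5287.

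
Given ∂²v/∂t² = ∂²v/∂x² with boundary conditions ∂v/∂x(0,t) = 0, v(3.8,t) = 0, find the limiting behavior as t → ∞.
v oscillates (no decay). Energy is conserved; the solution oscillates indefinitely as standing waves.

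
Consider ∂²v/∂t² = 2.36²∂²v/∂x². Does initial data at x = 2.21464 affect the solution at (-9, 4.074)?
No. The domain of dependence is [-18.61464, 0.61464], and 2.21464 is outside this interval.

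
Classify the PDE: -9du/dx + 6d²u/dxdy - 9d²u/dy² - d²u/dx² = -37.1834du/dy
Rewriting in standard form: -d²u/dx² + 6d²u/dxdy - 9d²u/dy² - 9du/dx + 37.1834du/dy = 0. A = -1, B = 6, C = -9. Discriminant B² - 4AC = 0. Since 0 = 0, parabolic.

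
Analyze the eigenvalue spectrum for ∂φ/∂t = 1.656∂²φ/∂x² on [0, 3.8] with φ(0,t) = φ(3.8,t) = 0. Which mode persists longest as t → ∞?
Eigenvalues: λₙ = 1.656n²π²/3.8².
First three modes:
  n=1: λ₁ = 1.656π²/3.8² ≈ 1.132
  n=2: λ₂ = 6.624π²/3.8² ≈ 4.527 (4× faster decay)
  n=3: λ₃ = 14.904π²/3.8² ≈ 10.187 (9× faster decay)
As t → ∞, higher modes decay exponentially faster. The n=1 mode dominates: φ ~ c₁ sin(πx/3.8) e^{-λ₁t}.
Decay rate: λ₁ = 1.656π²/3.8² ≈ 1.132.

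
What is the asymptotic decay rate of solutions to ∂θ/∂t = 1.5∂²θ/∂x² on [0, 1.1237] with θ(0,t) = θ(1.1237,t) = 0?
Eigenvalues: λₙ = 1.5n²π²/1.1237².
First three modes:
  n=1: λ₁ = 1.5π²/1.1237² ≈ 11.724
  n=2: λ₂ = 6π²/1.1237² ≈ 46.898 (4× faster decay)
  n=3: λ₃ = 13.5π²/1.1237² ≈ 105.52 (9× faster decay)
As t → ∞, higher modes decay exponentially faster. The n=1 mode dominates: θ ~ c₁ sin(πx/1.1237) e^{-λ₁t}.
Decay rate: λ₁ = 1.5π²/1.1237² ≈ 11.724.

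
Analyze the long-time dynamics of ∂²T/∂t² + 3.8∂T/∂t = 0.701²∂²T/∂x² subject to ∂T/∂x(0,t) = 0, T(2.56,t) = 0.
Long-time behavior: T → 0. Damping (γ=3.8) dissipates energy; oscillations decay exponentially.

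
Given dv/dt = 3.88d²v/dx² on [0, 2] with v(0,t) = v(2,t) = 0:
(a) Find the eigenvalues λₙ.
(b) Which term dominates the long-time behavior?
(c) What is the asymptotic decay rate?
Eigenvalues: λₙ = 3.88n²π²/2².
First three modes:
  n=1: λ₁ = 3.88π²/2² ≈ 9.574
  n=2: λ₂ = 15.52π²/2² ≈ 38.294 (4× faster decay)
  n=3: λ₃ = 34.92π²/2² ≈ 86.162 (9× faster decay)
As t → ∞, higher modes decay exponentially faster. The n=1 mode dominates: v ~ c₁ sin(πx/2) e^{-λ₁t}.
Decay rate: λ₁ = 3.88π²/2² ≈ 9.574.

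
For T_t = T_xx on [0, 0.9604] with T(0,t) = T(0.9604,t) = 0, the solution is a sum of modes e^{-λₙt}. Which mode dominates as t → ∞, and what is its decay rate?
Eigenvalues: λₙ = n²π²/0.9604².
First three modes:
  n=1: λ₁ = π²/0.9604² ≈ 10.7
  n=2: λ₂ = 4π²/0.9604² ≈ 42.801 (4× faster decay)
  n=3: λ₃ = 9π²/0.9604² ≈ 96.303 (9× faster decay)
As t → ∞, higher modes decay exponentially faster. The n=1 mode dominates: T ~ c₁ sin(πx/0.9604) e^{-λ₁t}.
Decay rate: λ₁ = π²/0.9604² ≈ 10.7.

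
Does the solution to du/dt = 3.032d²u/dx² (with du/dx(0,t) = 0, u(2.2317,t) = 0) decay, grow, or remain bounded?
u → 0. Heat escapes through the Dirichlet boundary.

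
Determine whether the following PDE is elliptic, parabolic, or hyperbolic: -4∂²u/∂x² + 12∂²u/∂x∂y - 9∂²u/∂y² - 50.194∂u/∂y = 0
Coefficients: A = -4, B = 12, C = -9. B² - 4AC = 0, which is zero, so the equation is parabolic.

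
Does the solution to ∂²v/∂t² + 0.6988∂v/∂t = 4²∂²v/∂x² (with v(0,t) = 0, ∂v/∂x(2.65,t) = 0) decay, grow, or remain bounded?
v → 0. Damping (γ=0.6988) dissipates energy; oscillations decay exponentially.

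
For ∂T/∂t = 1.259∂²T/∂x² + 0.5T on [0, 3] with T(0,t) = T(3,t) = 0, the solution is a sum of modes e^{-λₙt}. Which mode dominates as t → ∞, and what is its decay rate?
Eigenvalues: λₙ = 1.259n²π²/3² - 0.5.
First three modes:
  n=1: λ₁ = 1.259π²/3² - 0.5 ≈ 0.881
  n=2: λ₂ = 5.036π²/3² - 0.5 ≈ 5.023
  n=3: λ₃ = 11.331π²/3² - 0.5 ≈ 11.926
Since 1.259π²/3² ≈ 1.381 > 0.5, all λₙ > 0.
The n=1 mode decays slowest → dominates as t → ∞.
Asymptotic: T ~ c₁ sin(πx/3) e^{-λ₁t} with decay rate λ₁ ≈ 0.881.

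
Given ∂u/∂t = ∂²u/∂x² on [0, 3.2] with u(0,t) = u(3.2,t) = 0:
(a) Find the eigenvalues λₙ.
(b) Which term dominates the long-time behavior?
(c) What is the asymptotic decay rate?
Eigenvalues: λₙ = n²π²/3.2².
First three modes:
  n=1: λ₁ = π²/3.2² ≈ 0.964
  n=2: λ₂ = 4π²/3.2² ≈ 3.855 (4× faster decay)
  n=3: λ₃ = 9π²/3.2² ≈ 8.674 (9× faster decay)
As t → ∞, higher modes decay exponentially faster. The n=1 mode dominates: u ~ c₁ sin(πx/3.2) e^{-λ₁t}.
Decay rate: λ₁ = π²/3.2² ≈ 0.964.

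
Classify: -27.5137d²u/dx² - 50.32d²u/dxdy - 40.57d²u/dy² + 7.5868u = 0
Elliptic (discriminant = -1932.820836).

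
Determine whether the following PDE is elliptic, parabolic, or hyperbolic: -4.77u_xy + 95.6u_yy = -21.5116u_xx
Rewriting in standard form: 21.5116u_xx - 4.77u_xy + 95.6u_yy = 0. Coefficients: A = 21.5116, B = -4.77, C = 95.6. B² - 4AC = -8203.28294, which is negative, so the equation is elliptic.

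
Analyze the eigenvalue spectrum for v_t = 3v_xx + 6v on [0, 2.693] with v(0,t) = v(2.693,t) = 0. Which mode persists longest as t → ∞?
Eigenvalues: λₙ = 3n²π²/2.693² - 6.
First three modes:
  n=1: λ₁ = 3π²/2.693² - 6 ≈ -1.917
  n=2: λ₂ = 12π²/2.693² - 6 ≈ 10.331
  n=3: λ₃ = 27π²/2.693² - 6 ≈ 30.744
Since 3π²/2.693² ≈ 4.083 < 6, λ₁ < 0.
The n=1 mode grows fastest (−λₙ is largest for n=1) → dominates.
Asymptotic: v ~ c₁ sin(πx/2.693) e^{1.917t} (exponential growth at rate −λ₁ ≈ 1.917).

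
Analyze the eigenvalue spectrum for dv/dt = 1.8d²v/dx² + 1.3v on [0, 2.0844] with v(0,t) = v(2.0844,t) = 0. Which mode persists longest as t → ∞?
Eigenvalues: λₙ = 1.8n²π²/2.0844² - 1.3.
First three modes:
  n=1: λ₁ = 1.8π²/2.0844² - 1.3 ≈ 2.789
  n=2: λ₂ = 7.2π²/2.0844² - 1.3 ≈ 15.056
  n=3: λ₃ = 16.2π²/2.0844² - 1.3 ≈ 35.5
Since 1.8π²/2.0844² ≈ 4.089 > 1.3, all λₙ > 0.
The n=1 mode decays slowest → dominates as t → ∞.
Asymptotic: v ~ c₁ sin(πx/2.0844) e^{-λ₁t} with decay rate λ₁ ≈ 2.789.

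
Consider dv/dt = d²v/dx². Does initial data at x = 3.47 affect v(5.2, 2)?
Yes, for any finite x. The heat equation has infinite propagation speed, so all initial data affects all points at any t > 0.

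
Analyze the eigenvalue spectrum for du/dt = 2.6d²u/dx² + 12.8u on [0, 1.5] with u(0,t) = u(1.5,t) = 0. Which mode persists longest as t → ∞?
Eigenvalues: λₙ = 2.6n²π²/1.5² - 12.8.
First three modes:
  n=1: λ₁ = 2.6π²/1.5² - 12.8 ≈ -1.395
  n=2: λ₂ = 10.4π²/1.5² - 12.8 ≈ 32.82
  n=3: λ₃ = 23.4π²/1.5² - 12.8 ≈ 89.844
Since 2.6π²/1.5² ≈ 11.405 < 12.8, λ₁ < 0.
The n=1 mode grows fastest (−λₙ is largest for n=1) → dominates.
Asymptotic: u ~ c₁ sin(πx/1.5) e^{1.395t} (exponential growth at rate −λ₁ ≈ 1.395).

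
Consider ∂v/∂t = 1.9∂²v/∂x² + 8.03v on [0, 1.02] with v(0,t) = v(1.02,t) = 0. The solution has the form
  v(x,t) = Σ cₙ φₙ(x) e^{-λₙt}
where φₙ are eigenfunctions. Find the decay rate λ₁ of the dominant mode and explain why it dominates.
Eigenvalues: λₙ = 1.9n²π²/1.02² - 8.03.
First three modes:
  n=1: λ₁ = 1.9π²/1.02² - 8.03 ≈ 9.994
  n=2: λ₂ = 7.6π²/1.02² - 8.03 ≈ 64.066
  n=3: λ₃ = 17.1π²/1.02² - 8.03 ≈ 154.187
Since 1.9π²/1.02² ≈ 18.024 > 8.03, all λₙ > 0.
The n=1 mode decays slowest → dominates as t → ∞.
Asymptotic: v ~ c₁ sin(πx/1.02) e^{-λ₁t} with decay rate λ₁ ≈ 9.994.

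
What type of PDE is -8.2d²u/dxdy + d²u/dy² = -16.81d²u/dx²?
Rewriting in standard form: 16.81d²u/dx² - 8.2d²u/dxdy + d²u/dy² = 0. With A = 16.81, B = -8.2, C = 1, the discriminant is 0. This is a parabolic PDE.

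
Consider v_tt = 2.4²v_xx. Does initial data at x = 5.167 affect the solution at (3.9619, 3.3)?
Yes. The domain of dependence is [-3.9581, 11.8819], and 5.167 ∈ [-3.9581, 11.8819].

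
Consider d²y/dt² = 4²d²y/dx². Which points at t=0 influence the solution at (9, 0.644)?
Domain of dependence: [6.424, 11.576]. Signals travel at speed 4, so data within |x - 9| ≤ 4·0.644 = 2.576 can reach the point.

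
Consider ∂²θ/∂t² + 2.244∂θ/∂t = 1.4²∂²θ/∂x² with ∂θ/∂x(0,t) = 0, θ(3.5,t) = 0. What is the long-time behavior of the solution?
As t → ∞, θ → 0. Damping (γ=2.244) dissipates energy; oscillations decay exponentially.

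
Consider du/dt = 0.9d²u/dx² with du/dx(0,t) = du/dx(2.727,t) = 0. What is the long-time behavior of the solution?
As t → ∞, u → constant (steady state). Heat is conserved (no flux at boundaries); solution approaches the spatial average.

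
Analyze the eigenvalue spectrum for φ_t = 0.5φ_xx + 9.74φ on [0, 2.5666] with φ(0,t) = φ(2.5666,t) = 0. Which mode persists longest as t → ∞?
Eigenvalues: λₙ = 0.5n²π²/2.5666² - 9.74.
First three modes:
  n=1: λ₁ = 0.5π²/2.5666² - 9.74 ≈ -8.991
  n=2: λ₂ = 2π²/2.5666² - 9.74 ≈ -6.744
  n=3: λ₃ = 4.5π²/2.5666² - 9.74 ≈ -2.998
Since 0.5π²/2.5666² ≈ 0.749 < 9.74, λ₁ < 0.
The n=1 mode grows fastest (−λₙ is largest for n=1) → dominates.
Asymptotic: φ ~ c₁ sin(πx/2.5666) e^{8.991t} (exponential growth at rate −λ₁ ≈ 8.991).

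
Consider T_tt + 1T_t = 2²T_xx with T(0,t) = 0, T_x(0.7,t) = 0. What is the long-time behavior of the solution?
As t → ∞, T → 0. Damping (γ=1) dissipates energy; oscillations decay exponentially.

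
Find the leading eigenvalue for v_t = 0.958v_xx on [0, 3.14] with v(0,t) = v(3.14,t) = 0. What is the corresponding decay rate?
Eigenvalues: λₙ = 0.958n²π²/3.14².
First three modes:
  n=1: λ₁ = 0.958π²/3.14² ≈ 0.959
  n=2: λ₂ = 3.832π²/3.14² ≈ 3.836 (4× faster decay)
  n=3: λ₃ = 8.622π²/3.14² ≈ 8.631 (9× faster decay)
As t → ∞, higher modes decay exponentially faster. The n=1 mode dominates: v ~ c₁ sin(πx/3.14) e^{-λ₁t}.
Decay rate: λ₁ = 0.958π²/3.14² ≈ 0.959.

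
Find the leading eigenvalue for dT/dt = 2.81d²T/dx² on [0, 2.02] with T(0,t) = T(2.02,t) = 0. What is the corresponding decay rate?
Eigenvalues: λₙ = 2.81n²π²/2.02².
First three modes:
  n=1: λ₁ = 2.81π²/2.02² ≈ 6.797
  n=2: λ₂ = 11.24π²/2.02² ≈ 27.187 (4× faster decay)
  n=3: λ₃ = 25.29π²/2.02² ≈ 61.171 (9× faster decay)
As t → ∞, higher modes decay exponentially faster. The n=1 mode dominates: T ~ c₁ sin(πx/2.02) e^{-λ₁t}.
Decay rate: λ₁ = 2.81π²/2.02² ≈ 6.797.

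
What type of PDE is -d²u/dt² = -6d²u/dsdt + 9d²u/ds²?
Rewriting in standard form: -9d²u/ds² + 6d²u/dsdt - d²u/dt² = 0. With A = -9, B = 6, C = -1, the discriminant is 0. This is a parabolic PDE.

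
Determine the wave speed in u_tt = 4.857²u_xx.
Speed = 4.857. Information travels along characteristics x = x₀ ± 4.857t.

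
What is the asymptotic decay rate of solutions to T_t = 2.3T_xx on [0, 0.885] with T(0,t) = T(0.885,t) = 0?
Eigenvalues: λₙ = 2.3n²π²/0.885².
First three modes:
  n=1: λ₁ = 2.3π²/0.885² ≈ 28.983
  n=2: λ₂ = 9.2π²/0.885² ≈ 115.931 (4× faster decay)
  n=3: λ₃ = 20.7π²/0.885² ≈ 260.846 (9× faster decay)
As t → ∞, higher modes decay exponentially faster. The n=1 mode dominates: T ~ c₁ sin(πx/0.885) e^{-λ₁t}.
Decay rate: λ₁ = 2.3π²/0.885² ≈ 28.983.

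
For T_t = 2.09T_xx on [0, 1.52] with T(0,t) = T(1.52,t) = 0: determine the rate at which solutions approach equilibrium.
Eigenvalues: λₙ = 2.09n²π²/1.52².
First three modes:
  n=1: λ₁ = 2.09π²/1.52² ≈ 8.928
  n=2: λ₂ = 8.36π²/1.52² ≈ 35.712 (4× faster decay)
  n=3: λ₃ = 18.81π²/1.52² ≈ 80.353 (9× faster decay)
As t → ∞, higher modes decay exponentially faster. The n=1 mode dominates: T ~ c₁ sin(πx/1.52) e^{-λ₁t}.
Decay rate: λ₁ = 2.09π²/1.52² ≈ 8.928.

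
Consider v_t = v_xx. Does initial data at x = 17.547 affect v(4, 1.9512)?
Yes, for any finite x. The heat equation has infinite propagation speed, so all initial data affects all points at any t > 0.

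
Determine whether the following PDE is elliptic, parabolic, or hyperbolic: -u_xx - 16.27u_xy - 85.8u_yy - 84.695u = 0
Coefficients: A = -1, B = -16.27, C = -85.8. B² - 4AC = -78.4871, which is negative, so the equation is elliptic.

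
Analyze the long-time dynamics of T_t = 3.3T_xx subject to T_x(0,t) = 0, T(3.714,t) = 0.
Long-time behavior: T → 0. Heat escapes through the Dirichlet boundary.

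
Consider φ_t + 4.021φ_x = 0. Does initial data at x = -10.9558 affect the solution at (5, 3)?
No. Only data at x = -7.063 affects (5, 3). Advection has one-way propagation along characteristics.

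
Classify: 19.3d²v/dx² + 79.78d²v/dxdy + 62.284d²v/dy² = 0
Hyperbolic (discriminant = 1556.5236).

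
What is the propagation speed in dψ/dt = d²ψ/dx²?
Infinite. The heat equation is parabolic, not hyperbolic, so disturbances propagate instantly.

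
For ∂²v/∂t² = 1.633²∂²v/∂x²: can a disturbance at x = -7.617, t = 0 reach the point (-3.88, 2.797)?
Yes. The domain of dependence is [-8.447501, 0.687501], and -7.617 ∈ [-8.447501, 0.687501].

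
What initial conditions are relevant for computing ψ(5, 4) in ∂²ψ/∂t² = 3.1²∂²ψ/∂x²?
Domain of dependence: [-7.4, 17.4]. Signals travel at speed 3.1, so data within |x - 5| ≤ 3.1·4 = 12.4 can reach the point.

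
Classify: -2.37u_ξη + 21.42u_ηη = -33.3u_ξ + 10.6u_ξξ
Rewriting in standard form: -10.6u_ξξ - 2.37u_ξη + 21.42u_ηη + 33.3u_ξ = 0. Hyperbolic (discriminant = 913.8249).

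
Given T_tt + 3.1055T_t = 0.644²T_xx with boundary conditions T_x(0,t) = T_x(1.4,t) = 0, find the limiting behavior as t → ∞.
T → constant (steady state). Damping (γ=3.1055) dissipates the nonconstant modes; with Neumann BCs the spatial average obeys M''+γM'=0 and tends to a finite limit.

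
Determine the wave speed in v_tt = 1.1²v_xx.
Speed = 1.1. Information travels along characteristics x = x₀ ± 1.1t.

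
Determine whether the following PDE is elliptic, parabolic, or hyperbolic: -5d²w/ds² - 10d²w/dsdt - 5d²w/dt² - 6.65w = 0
Coefficients: A = -5, B = -10, C = -5. B² - 4AC = 0, which is zero, so the equation is parabolic.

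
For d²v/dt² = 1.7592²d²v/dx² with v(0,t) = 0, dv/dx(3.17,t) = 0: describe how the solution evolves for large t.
v oscillates (no decay). Energy is conserved; the solution oscillates indefinitely as standing waves.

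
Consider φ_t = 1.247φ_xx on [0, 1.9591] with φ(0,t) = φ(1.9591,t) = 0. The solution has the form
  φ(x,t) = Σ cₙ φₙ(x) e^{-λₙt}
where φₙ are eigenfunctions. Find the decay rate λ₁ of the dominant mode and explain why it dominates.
Eigenvalues: λₙ = 1.247n²π²/1.9591².
First three modes:
  n=1: λ₁ = 1.247π²/1.9591² ≈ 3.207
  n=2: λ₂ = 4.988π²/1.9591² ≈ 12.827 (4× faster decay)
  n=3: λ₃ = 11.223π²/1.9591² ≈ 28.86 (9× faster decay)
As t → ∞, higher modes decay exponentially faster. The n=1 mode dominates: φ ~ c₁ sin(πx/1.9591) e^{-λ₁t}.
Decay rate: λ₁ = 1.247π²/1.9591² ≈ 3.207.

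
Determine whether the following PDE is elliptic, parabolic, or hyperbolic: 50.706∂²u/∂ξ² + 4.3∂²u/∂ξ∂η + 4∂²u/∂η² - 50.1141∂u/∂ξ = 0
Coefficients: A = 50.706, B = 4.3, C = 4. B² - 4AC = -792.806, which is negative, so the equation is elliptic.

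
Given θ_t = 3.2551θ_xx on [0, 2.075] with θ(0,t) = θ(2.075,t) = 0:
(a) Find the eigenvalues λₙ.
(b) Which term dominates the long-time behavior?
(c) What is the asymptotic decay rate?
Eigenvalues: λₙ = 3.2551n²π²/2.075².
First three modes:
  n=1: λ₁ = 3.2551π²/2.075² ≈ 7.462
  n=2: λ₂ = 13.0204π²/2.075² ≈ 29.846 (4× faster decay)
  n=3: λ₃ = 29.2959π²/2.075² ≈ 67.154 (9× faster decay)
As t → ∞, higher modes decay exponentially faster. The n=1 mode dominates: θ ~ c₁ sin(πx/2.075) e^{-λ₁t}.
Decay rate: λ₁ = 3.2551π²/2.075² ≈ 7.462.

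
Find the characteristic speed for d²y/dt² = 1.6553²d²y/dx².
Speed = 1.6553. Information travels along characteristics x = x₀ ± 1.6553t.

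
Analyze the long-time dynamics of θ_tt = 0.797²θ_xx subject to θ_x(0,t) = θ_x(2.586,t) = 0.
Long-time behavior: θ oscillates about a mean that drifts linearly in t (generically unbounded; no decay). There is no damping, so the nonconstant modes persist as standing waves (energy conserved, no decay). But with Neumann conditions at both ends the constant mode has eigenvalue 0: the spatial mean M(t) of θ satisfies M'' = 0, so M(t) = M(0) + M'(0)·t. Unless the initial velocity has zero mean (∫θ_t(x,0)dx = 0), the solution grows linearly in t (unbounded, though not exponentially); if it does have zero mean, the solution stays bounded and simply oscillates.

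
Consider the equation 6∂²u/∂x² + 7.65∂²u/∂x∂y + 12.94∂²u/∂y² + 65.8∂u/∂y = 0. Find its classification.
Elliptic. (A = 6, B = 7.65, C = 12.94 gives B² - 4AC = -252.0375.)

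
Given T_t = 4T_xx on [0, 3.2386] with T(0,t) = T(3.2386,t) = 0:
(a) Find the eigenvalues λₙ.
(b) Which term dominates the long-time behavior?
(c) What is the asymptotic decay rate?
Eigenvalues: λₙ = 4n²π²/3.2386².
First three modes:
  n=1: λ₁ = 4π²/3.2386² ≈ 3.764
  n=2: λ₂ = 16π²/3.2386² ≈ 15.056 (4× faster decay)
  n=3: λ₃ = 36π²/3.2386² ≈ 33.876 (9× faster decay)
As t → ∞, higher modes decay exponentially faster. The n=1 mode dominates: T ~ c₁ sin(πx/3.2386) e^{-λ₁t}.
Decay rate: λ₁ = 4π²/3.2386² ≈ 3.764.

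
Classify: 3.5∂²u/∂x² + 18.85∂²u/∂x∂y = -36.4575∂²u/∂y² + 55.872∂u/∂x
Rewriting in standard form: 3.5∂²u/∂x² + 18.85∂²u/∂x∂y + 36.4575∂²u/∂y² - 55.872∂u/∂x = 0. Elliptic (discriminant = -155.0825).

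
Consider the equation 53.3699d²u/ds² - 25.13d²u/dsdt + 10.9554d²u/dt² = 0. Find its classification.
Elliptic. (A = 53.3699, B = -25.13, C = 10.9554 gives B² - 4AC = -1707.23750984.)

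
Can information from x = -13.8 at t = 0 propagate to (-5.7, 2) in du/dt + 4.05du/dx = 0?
Yes. The characteristic through (-5.7, 2) passes through x = -13.8.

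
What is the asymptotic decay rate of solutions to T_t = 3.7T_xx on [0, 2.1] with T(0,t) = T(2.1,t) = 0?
Eigenvalues: λₙ = 3.7n²π²/2.1².
First three modes:
  n=1: λ₁ = 3.7π²/2.1² ≈ 8.281
  n=2: λ₂ = 14.8π²/2.1² ≈ 33.122 (4× faster decay)
  n=3: λ₃ = 33.3π²/2.1² ≈ 74.526 (9× faster decay)
As t → ∞, higher modes decay exponentially faster. The n=1 mode dominates: T ~ c₁ sin(πx/2.1) e^{-λ₁t}.
Decay rate: λ₁ = 3.7π²/2.1² ≈ 8.281.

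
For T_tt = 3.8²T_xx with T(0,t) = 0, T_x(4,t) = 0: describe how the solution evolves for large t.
T oscillates (no decay). Energy is conserved; the solution oscillates indefinitely as standing waves.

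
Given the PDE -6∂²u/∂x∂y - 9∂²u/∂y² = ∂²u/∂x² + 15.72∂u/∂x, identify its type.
Rewriting in standard form: -∂²u/∂x² - 6∂²u/∂x∂y - 9∂²u/∂y² - 15.72∂u/∂x = 0. The second-order coefficients are A = -1, B = -6, C = -9. Since B² - 4AC = 0 = 0, this is a parabolic PDE.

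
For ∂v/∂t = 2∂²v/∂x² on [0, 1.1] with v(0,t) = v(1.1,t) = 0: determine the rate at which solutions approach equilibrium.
Eigenvalues: λₙ = 2n²π²/1.1².
First three modes:
  n=1: λ₁ = 2π²/1.1² ≈ 16.313
  n=2: λ₂ = 8π²/1.1² ≈ 65.254 (4× faster decay)
  n=3: λ₃ = 18π²/1.1² ≈ 146.821 (9× faster decay)
As t → ∞, higher modes decay exponentially faster. The n=1 mode dominates: v ~ c₁ sin(πx/1.1) e^{-λ₁t}.
Decay rate: λ₁ = 2π²/1.1² ≈ 16.313.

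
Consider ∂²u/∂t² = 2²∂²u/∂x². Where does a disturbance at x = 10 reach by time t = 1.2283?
Domain of influence: [7.5434, 12.4566]. Data at x = 10 spreads outward at speed 2.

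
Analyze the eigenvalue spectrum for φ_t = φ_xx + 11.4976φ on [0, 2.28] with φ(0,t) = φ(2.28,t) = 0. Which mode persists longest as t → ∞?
Eigenvalues: λₙ = n²π²/2.28² - 11.4976.
First three modes:
  n=1: λ₁ = π²/2.28² - 11.4976 ≈ -9.599
  n=2: λ₂ = 4π²/2.28² - 11.4976 ≈ -3.903
  n=3: λ₃ = 9π²/2.28² - 11.4976 ≈ 5.59
Since π²/2.28² ≈ 1.899 < 11.4976, λ₁ < 0.
The n=1 mode grows fastest (−λₙ is largest for n=1) → dominates.
Asymptotic: φ ~ c₁ sin(πx/2.28) e^{9.599t} (exponential growth at rate −λ₁ ≈ 9.599).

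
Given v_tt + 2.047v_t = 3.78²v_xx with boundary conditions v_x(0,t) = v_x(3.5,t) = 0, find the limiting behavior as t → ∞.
v → constant (steady state). Damping (γ=2.047) dissipates the nonconstant modes; with Neumann BCs the spatial average obeys M''+γM'=0 and tends to a finite limit.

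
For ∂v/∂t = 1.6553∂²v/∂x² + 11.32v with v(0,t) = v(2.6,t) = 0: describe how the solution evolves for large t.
v grows unboundedly. Reaction dominates diffusion (r=11.32 > κπ²/L²≈2.42); solution grows exponentially.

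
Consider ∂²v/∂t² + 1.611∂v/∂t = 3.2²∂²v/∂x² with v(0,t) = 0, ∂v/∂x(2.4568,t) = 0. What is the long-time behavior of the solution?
As t → ∞, v → 0. Damping (γ=1.611) dissipates energy; oscillations decay exponentially.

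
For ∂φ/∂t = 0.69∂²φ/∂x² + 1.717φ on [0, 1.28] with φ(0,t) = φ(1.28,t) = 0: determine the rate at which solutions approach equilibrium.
Eigenvalues: λₙ = 0.69n²π²/1.28² - 1.717.
First three modes:
  n=1: λ₁ = 0.69π²/1.28² - 1.717 ≈ 2.44
  n=2: λ₂ = 2.76π²/1.28² - 1.717 ≈ 14.909
  n=3: λ₃ = 6.21π²/1.28² - 1.717 ≈ 35.692
Since 0.69π²/1.28² ≈ 4.157 > 1.717, all λₙ > 0.
The n=1 mode decays slowest → dominates as t → ∞.
Asymptotic: φ ~ c₁ sin(πx/1.28) e^{-λ₁t} with decay rate λ₁ ≈ 2.44.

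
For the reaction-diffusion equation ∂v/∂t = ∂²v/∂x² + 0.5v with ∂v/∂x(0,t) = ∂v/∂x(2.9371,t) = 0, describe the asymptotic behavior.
v grows unboundedly. With Neumann BCs the constant mode has diffusion eigenvalue 0, so any r > 0 makes it grow like e^(0.5t); solution grows exponentially.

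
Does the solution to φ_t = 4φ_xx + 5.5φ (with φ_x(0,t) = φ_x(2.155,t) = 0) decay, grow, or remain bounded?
φ grows unboundedly. With Neumann BCs the constant mode has diffusion eigenvalue 0, so any r > 0 makes it grow like e^(5.5t); solution grows exponentially.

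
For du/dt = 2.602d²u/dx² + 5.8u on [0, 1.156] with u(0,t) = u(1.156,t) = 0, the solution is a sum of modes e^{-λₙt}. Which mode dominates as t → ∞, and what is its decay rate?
Eigenvalues: λₙ = 2.602n²π²/1.156² - 5.8.
First three modes:
  n=1: λ₁ = 2.602π²/1.156² - 5.8 ≈ 13.417
  n=2: λ₂ = 10.408π²/1.156² - 5.8 ≈ 71.069
  n=3: λ₃ = 23.418π²/1.156² - 5.8 ≈ 167.155
Since 2.602π²/1.156² ≈ 19.217 > 5.8, all λₙ > 0.
The n=1 mode decays slowest → dominates as t → ∞.
Asymptotic: u ~ c₁ sin(πx/1.156) e^{-λ₁t} with decay rate λ₁ ≈ 13.417.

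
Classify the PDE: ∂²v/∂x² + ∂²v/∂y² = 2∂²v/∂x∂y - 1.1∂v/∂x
Rewriting in standard form: ∂²v/∂x² - 2∂²v/∂x∂y + ∂²v/∂y² + 1.1∂v/∂x = 0. A = 1, B = -2, C = 1. Discriminant B² - 4AC = 0. Since 0 = 0, parabolic.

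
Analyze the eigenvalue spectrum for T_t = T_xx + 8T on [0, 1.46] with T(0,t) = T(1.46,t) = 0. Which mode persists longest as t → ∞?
Eigenvalues: λₙ = n²π²/1.46² - 8.
First three modes:
  n=1: λ₁ = π²/1.46² - 8 ≈ -3.37
  n=2: λ₂ = 4π²/1.46² - 8 ≈ 10.521
  n=3: λ₃ = 9π²/1.46² - 8 ≈ 33.671
Since π²/1.46² ≈ 4.63 < 8, λ₁ < 0.
The n=1 mode grows fastest (−λₙ is largest for n=1) → dominates.
Asymptotic: T ~ c₁ sin(πx/1.46) e^{3.37t} (exponential growth at rate −λ₁ ≈ 3.37).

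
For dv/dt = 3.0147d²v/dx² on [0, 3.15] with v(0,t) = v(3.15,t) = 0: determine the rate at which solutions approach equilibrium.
Eigenvalues: λₙ = 3.0147n²π²/3.15².
First three modes:
  n=1: λ₁ = 3.0147π²/3.15² ≈ 2.999
  n=2: λ₂ = 12.0588π²/3.15² ≈ 11.995 (4× faster decay)
  n=3: λ₃ = 27.1323π²/3.15² ≈ 26.988 (9× faster decay)
As t → ∞, higher modes decay exponentially faster. The n=1 mode dominates: v ~ c₁ sin(πx/3.15) e^{-λ₁t}.
Decay rate: λ₁ = 3.0147π²/3.15² ≈ 2.999.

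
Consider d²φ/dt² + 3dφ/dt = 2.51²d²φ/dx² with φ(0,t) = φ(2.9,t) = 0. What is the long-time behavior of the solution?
As t → ∞, φ → 0. Damping (γ=3) dissipates energy; oscillations decay exponentially.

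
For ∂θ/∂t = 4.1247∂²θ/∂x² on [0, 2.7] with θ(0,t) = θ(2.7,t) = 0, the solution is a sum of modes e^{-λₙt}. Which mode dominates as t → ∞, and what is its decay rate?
Eigenvalues: λₙ = 4.1247n²π²/2.7².
First three modes:
  n=1: λ₁ = 4.1247π²/2.7² ≈ 5.584
  n=2: λ₂ = 16.4988π²/2.7² ≈ 22.337 (4× faster decay)
  n=3: λ₃ = 37.1223π²/2.7² ≈ 50.258 (9× faster decay)
As t → ∞, higher modes decay exponentially faster. The n=1 mode dominates: θ ~ c₁ sin(πx/2.7) e^{-λ₁t}.
Decay rate: λ₁ = 4.1247π²/2.7² ≈ 5.584.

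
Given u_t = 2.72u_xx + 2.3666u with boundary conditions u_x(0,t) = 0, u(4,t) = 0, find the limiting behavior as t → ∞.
u grows unboundedly. Reaction dominates diffusion (r=2.3666 > κπ²/(4L²)≈0.42); solution grows exponentially.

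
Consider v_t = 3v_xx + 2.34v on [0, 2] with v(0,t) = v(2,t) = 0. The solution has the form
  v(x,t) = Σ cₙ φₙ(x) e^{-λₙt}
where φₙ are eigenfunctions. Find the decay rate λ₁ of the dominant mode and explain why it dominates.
Eigenvalues: λₙ = 3n²π²/2² - 2.34.
First three modes:
  n=1: λ₁ = 3π²/2² - 2.34 ≈ 5.062
  n=2: λ₂ = 12π²/2² - 2.34 ≈ 27.269
  n=3: λ₃ = 27π²/2² - 2.34 ≈ 64.28
Since 3π²/2² ≈ 7.402 > 2.34, all λₙ > 0.
The n=1 mode decays slowest → dominates as t → ∞.
Asymptotic: v ~ c₁ sin(πx/2) e^{-λ₁t} with decay rate λ₁ ≈ 5.062.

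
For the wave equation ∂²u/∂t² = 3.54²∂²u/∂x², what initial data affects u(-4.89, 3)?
Domain of dependence: [-15.51, 5.73]. Signals travel at speed 3.54, so data within |x - -4.89| ≤ 3.54·3 = 10.62 can reach the point.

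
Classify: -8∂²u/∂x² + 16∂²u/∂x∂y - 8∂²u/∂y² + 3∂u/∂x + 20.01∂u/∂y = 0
Parabolic (discriminant = 0).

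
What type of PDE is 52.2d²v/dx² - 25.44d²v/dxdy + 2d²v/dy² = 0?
With A = 52.2, B = -25.44, C = 2, the discriminant is 229.5936. This is a hyperbolic PDE.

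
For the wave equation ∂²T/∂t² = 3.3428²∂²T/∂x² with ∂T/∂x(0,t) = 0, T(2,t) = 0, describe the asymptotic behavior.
T oscillates (no decay). Energy is conserved; the solution oscillates indefinitely as standing waves.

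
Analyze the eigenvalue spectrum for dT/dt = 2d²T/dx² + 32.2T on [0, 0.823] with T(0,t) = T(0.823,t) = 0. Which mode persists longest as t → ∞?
Eigenvalues: λₙ = 2n²π²/0.823² - 32.2.
First three modes:
  n=1: λ₁ = 2π²/0.823² - 32.2 ≈ -3.057
  n=2: λ₂ = 8π²/0.823² - 32.2 ≈ 84.371
  n=3: λ₃ = 18π²/0.823² - 32.2 ≈ 230.084
Since 2π²/0.823² ≈ 29.143 < 32.2, λ₁ < 0.
The n=1 mode grows fastest (−λₙ is largest for n=1) → dominates.
Asymptotic: T ~ c₁ sin(πx/0.823) e^{3.057t} (exponential growth at rate −λ₁ ≈ 3.057).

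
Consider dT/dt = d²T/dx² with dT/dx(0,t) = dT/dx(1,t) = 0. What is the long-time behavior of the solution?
As t → ∞, T → constant (steady state). Heat is conserved (no flux at boundaries); solution approaches the spatial average.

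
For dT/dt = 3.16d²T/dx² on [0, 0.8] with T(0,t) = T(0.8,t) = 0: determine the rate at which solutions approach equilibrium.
Eigenvalues: λₙ = 3.16n²π²/0.8².
First three modes:
  n=1: λ₁ = 3.16π²/0.8² ≈ 48.731
  n=2: λ₂ = 12.64π²/0.8² ≈ 194.925 (4× faster decay)
  n=3: λ₃ = 28.44π²/0.8² ≈ 438.581 (9× faster decay)
As t → ∞, higher modes decay exponentially faster. The n=1 mode dominates: T ~ c₁ sin(πx/0.8) e^{-λ₁t}.
Decay rate: λ₁ = 3.16π²/0.8² ≈ 48.731.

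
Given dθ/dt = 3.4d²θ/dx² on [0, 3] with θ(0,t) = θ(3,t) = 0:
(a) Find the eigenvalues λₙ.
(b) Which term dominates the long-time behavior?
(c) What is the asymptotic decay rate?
Eigenvalues: λₙ = 3.4n²π²/3².
First three modes:
  n=1: λ₁ = 3.4π²/3² ≈ 3.729
  n=2: λ₂ = 13.6π²/3² ≈ 14.914 (4× faster decay)
  n=3: λ₃ = 30.6π²/3² ≈ 33.557 (9× faster decay)
As t → ∞, higher modes decay exponentially faster. The n=1 mode dominates: θ ~ c₁ sin(πx/3) e^{-λ₁t}.
Decay rate: λ₁ = 3.4π²/3² ≈ 3.729.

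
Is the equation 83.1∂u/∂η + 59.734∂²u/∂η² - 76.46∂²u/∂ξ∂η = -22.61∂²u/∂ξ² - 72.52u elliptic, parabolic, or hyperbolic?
Rewriting in standard form: 22.61∂²u/∂ξ² - 76.46∂²u/∂ξ∂η + 59.734∂²u/∂η² + 83.1∂u/∂η + 72.52u = 0. Computing B² - 4AC with A = 22.61, B = -76.46, C = 59.734: discriminant = 443.78864 (positive). Answer: hyperbolic.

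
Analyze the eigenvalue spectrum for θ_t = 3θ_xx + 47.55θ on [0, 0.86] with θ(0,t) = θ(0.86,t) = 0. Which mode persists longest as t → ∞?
Eigenvalues: λₙ = 3n²π²/0.86² - 47.55.
First three modes:
  n=1: λ₁ = 3π²/0.86² - 47.55 ≈ -7.516
  n=2: λ₂ = 12π²/0.86² - 47.55 ≈ 112.584
  n=3: λ₃ = 27π²/0.86² - 47.55 ≈ 312.752
Since 3π²/0.86² ≈ 40.034 < 47.55, λ₁ < 0.
The n=1 mode grows fastest (−λₙ is largest for n=1) → dominates.
Asymptotic: θ ~ c₁ sin(πx/0.86) e^{7.516t} (exponential growth at rate −λ₁ ≈ 7.516).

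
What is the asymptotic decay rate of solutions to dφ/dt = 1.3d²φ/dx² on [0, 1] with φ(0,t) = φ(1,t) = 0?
Eigenvalues: λₙ = 1.3n²π².
First three modes:
  n=1: λ₁ = 1.3π² ≈ 12.83
  n=2: λ₂ = 5.2π² ≈ 51.322 (4× faster decay)
  n=3: λ₃ = 11.7π² ≈ 115.474 (9× faster decay)
As t → ∞, higher modes decay exponentially faster. The n=1 mode dominates: φ ~ c₁ sin(πx) e^{-λ₁t}.
Decay rate: λ₁ = 1.3π² ≈ 12.83.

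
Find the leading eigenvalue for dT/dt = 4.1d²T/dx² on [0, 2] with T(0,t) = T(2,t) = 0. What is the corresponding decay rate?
Eigenvalues: λₙ = 4.1n²π²/2².
First three modes:
  n=1: λ₁ = 4.1π²/2² ≈ 10.116
  n=2: λ₂ = 16.4π²/2² ≈ 40.465 (4× faster decay)
  n=3: λ₃ = 36.9π²/2² ≈ 91.047 (9× faster decay)
As t → ∞, higher modes decay exponentially faster. The n=1 mode dominates: T ~ c₁ sin(πx/2) e^{-λ₁t}.
Decay rate: λ₁ = 4.1π²/2² ≈ 10.116.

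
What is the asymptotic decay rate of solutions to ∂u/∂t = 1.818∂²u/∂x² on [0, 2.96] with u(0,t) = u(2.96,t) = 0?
Eigenvalues: λₙ = 1.818n²π²/2.96².
First three modes:
  n=1: λ₁ = 1.818π²/2.96² ≈ 2.048
  n=2: λ₂ = 7.272π²/2.96² ≈ 8.192 (4× faster decay)
  n=3: λ₃ = 16.362π²/2.96² ≈ 18.431 (9× faster decay)
As t → ∞, higher modes decay exponentially faster. The n=1 mode dominates: u ~ c₁ sin(πx/2.96) e^{-λ₁t}.
Decay rate: λ₁ = 1.818π²/2.96² ≈ 2.048.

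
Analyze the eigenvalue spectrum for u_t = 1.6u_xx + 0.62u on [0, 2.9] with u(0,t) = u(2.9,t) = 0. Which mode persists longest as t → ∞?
Eigenvalues: λₙ = 1.6n²π²/2.9² - 0.62.
First three modes:
  n=1: λ₁ = 1.6π²/2.9² - 0.62 ≈ 1.258
  n=2: λ₂ = 6.4π²/2.9² - 0.62 ≈ 6.891
  n=3: λ₃ = 14.4π²/2.9² - 0.62 ≈ 16.279
Since 1.6π²/2.9² ≈ 1.878 > 0.62, all λₙ > 0.
The n=1 mode decays slowest → dominates as t → ∞.
Asymptotic: u ~ c₁ sin(πx/2.9) e^{-λ₁t} with decay rate λ₁ ≈ 1.258.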